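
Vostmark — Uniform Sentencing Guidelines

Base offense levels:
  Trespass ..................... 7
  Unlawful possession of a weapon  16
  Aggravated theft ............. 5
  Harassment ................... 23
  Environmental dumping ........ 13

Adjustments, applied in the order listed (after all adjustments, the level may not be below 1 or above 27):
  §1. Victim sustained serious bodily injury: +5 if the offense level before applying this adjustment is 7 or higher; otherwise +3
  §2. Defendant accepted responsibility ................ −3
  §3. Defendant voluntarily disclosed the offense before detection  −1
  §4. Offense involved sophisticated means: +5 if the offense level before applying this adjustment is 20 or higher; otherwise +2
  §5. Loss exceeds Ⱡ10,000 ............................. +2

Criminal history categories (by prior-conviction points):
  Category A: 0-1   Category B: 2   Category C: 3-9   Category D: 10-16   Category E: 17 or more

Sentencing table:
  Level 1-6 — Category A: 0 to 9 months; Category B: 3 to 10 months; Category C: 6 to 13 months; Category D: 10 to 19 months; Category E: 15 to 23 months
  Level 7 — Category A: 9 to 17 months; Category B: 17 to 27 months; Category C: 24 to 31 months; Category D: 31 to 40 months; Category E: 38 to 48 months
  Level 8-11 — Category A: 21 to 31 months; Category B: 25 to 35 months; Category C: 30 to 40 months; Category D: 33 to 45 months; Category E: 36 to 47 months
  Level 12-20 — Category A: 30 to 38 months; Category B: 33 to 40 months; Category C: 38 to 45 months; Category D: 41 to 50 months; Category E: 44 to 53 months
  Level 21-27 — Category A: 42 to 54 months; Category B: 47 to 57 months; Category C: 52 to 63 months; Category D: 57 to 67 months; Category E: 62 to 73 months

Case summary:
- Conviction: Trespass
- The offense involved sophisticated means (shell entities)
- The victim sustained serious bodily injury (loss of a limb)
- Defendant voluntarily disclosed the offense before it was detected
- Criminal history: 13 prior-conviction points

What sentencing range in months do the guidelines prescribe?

41-50 months

Base offense level for trespass: 7.
§1 applies (level before this adjustment is 7 ≥ 7, so +5): 7 + 5 = 12.
§3 applies: 12 − 1 = 11.
§4 applies (level before this adjustment is 11 < 20, so +2): 11 + 2 = 13.
Final offense level: 13.
Criminal history: 13 prior points → Category D (10-16).
Level 13 falls in the 12-20 band.
Grid: Level 12-20 × Category D = 41-50 months.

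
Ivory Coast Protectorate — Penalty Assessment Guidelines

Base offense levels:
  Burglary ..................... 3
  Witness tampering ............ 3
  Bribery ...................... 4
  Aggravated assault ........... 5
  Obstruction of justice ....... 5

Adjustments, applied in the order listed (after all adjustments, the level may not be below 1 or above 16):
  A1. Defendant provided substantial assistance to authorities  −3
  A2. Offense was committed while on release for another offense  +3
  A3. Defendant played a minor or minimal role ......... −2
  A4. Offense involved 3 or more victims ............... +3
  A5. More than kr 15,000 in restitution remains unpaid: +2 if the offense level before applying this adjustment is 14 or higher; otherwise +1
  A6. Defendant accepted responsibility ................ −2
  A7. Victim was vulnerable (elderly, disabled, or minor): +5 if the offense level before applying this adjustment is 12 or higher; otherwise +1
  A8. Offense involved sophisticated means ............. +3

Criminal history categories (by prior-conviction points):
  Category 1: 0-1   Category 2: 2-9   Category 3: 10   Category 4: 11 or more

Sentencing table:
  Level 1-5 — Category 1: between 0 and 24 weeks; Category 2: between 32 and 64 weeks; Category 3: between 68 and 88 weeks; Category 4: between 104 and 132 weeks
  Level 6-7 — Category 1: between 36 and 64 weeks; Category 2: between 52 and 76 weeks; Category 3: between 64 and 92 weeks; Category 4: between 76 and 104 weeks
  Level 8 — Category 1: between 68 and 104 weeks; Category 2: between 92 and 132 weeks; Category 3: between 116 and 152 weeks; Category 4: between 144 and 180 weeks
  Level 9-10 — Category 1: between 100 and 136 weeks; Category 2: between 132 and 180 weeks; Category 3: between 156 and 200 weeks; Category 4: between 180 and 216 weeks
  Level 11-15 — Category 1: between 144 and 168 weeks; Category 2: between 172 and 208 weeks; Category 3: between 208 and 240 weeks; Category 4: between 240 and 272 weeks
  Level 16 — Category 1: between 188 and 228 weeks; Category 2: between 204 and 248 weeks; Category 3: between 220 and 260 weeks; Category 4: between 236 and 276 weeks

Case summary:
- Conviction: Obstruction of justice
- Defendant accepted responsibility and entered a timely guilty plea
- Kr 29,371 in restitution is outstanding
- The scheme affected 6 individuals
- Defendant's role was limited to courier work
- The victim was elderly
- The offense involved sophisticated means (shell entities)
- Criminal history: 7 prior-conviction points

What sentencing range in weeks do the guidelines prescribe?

Base offense level for obstruction of justice: 5.
A1 does not apply.
A3 applies: 5 − 2 = 3.
A4 applies: 3 + 3 = 6.
A5 applies (level before this adjustment is 6 < 14, so +1): 6 + 1 = 7.
A6 applies: 7 − 2 = 5.
A7 applies (level before this adjustment is 5 < 12, so +1): 5 + 1 = 6.
A8 applies: 6 + 3 = 9.
Final offense level: 9.
Criminal history: 7 prior points → Category 2 (2-9).
Level 9 falls in the 9-10 band.
Grid: Level 9-10 × Category 2 = 132-180 weeks.

132-180 weeks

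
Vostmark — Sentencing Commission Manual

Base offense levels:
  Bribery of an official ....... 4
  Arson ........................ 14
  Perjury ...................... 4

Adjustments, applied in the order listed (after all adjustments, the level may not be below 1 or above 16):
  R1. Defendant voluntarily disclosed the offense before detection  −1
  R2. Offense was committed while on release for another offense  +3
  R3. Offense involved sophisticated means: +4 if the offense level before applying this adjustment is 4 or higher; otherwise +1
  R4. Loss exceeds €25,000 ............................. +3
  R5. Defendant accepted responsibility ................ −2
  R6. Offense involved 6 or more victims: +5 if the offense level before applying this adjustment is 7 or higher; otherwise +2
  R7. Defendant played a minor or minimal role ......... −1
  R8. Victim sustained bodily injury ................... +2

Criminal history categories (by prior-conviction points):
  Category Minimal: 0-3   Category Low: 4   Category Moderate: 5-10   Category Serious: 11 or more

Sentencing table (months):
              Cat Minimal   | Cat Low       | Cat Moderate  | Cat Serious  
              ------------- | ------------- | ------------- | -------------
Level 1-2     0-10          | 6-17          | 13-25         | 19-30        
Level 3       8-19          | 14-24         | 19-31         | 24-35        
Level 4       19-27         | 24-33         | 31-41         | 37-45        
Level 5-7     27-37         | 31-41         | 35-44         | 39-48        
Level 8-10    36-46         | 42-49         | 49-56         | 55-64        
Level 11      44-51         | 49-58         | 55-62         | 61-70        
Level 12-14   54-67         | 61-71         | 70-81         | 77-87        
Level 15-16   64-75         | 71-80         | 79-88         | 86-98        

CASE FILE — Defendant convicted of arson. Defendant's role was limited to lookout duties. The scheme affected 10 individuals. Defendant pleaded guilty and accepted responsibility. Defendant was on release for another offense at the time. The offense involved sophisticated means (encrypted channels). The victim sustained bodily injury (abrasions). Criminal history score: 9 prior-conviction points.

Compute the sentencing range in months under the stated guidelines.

Base offense level for arson: 14.
R1 does not apply.
R2 applies: 14 + 3 = 17.
R3 applies (level before this adjustment is 17 ≥ 4, so +4): 17 + 4 = 21.
R5 applies: 21 − 2 = 19.
R6 applies (level before this adjustment is 19 ≥ 7, so +5): 19 + 5 = 24.
R7 applies: 24 − 1 = 23.
R8 applies: 23 + 2 = 25.
Level 25 exceeds the maximum of 16; capped at 16.
Final offense level: 16.
Criminal history: 9 prior points → Category Moderate (5-10).
Level 16 falls in the 15-16 band.
Grid: Level 15-16 × Category Moderate = 79-88 months.

79-88 months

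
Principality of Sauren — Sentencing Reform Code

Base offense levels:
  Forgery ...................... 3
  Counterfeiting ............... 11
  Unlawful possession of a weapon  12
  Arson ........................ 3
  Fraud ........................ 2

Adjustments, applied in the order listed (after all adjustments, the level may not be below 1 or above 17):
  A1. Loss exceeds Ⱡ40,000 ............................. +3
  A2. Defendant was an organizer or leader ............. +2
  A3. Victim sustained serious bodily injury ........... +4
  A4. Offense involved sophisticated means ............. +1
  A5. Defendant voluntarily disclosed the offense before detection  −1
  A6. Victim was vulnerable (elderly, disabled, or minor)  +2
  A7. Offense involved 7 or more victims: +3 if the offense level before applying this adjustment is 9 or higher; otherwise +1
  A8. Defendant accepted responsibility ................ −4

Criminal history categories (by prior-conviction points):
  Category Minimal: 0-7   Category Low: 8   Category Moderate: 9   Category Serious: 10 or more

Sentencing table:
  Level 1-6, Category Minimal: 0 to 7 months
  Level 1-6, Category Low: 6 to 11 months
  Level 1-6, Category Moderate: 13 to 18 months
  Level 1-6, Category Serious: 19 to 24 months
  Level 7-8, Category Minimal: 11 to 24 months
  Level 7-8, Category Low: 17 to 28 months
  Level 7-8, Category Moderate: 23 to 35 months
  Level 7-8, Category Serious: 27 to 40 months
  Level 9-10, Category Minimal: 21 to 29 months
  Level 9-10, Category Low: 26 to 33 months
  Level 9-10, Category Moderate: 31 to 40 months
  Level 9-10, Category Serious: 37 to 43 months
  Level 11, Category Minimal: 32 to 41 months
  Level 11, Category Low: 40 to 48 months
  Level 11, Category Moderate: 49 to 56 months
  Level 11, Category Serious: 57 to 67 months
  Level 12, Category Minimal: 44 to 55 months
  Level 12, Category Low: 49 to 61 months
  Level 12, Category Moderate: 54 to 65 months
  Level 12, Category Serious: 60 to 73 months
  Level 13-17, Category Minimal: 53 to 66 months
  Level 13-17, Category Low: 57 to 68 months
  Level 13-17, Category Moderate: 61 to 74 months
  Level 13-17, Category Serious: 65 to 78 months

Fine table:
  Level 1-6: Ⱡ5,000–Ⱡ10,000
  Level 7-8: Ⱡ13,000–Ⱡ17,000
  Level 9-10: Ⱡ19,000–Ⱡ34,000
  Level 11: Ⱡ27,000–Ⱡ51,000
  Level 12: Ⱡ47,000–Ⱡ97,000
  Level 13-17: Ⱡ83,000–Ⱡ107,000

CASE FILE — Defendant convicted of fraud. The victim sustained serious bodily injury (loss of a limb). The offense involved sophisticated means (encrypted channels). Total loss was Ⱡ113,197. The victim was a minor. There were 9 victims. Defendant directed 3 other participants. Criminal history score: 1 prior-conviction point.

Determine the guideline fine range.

Ⱡ83,000–Ⱡ107,000

Base offense level for fraud: 2.
A1 applies: 2 + 3 = 5.
A2 applies: 5 + 2 = 7.
A3 applies: 7 + 4 = 11.
A4 applies: 11 + 1 = 12.
A5 does not apply.
A6 applies: 12 + 2 = 14.
A7 applies (level before this adjustment is 14 ≥ 9, so +3): 14 + 3 = 17.
A8 does not apply.
Final offense level: 17.
Level 17 falls in the 13-17 band.
Fine table: Level 13-17 → Ⱡ83,000–Ⱡ107,000.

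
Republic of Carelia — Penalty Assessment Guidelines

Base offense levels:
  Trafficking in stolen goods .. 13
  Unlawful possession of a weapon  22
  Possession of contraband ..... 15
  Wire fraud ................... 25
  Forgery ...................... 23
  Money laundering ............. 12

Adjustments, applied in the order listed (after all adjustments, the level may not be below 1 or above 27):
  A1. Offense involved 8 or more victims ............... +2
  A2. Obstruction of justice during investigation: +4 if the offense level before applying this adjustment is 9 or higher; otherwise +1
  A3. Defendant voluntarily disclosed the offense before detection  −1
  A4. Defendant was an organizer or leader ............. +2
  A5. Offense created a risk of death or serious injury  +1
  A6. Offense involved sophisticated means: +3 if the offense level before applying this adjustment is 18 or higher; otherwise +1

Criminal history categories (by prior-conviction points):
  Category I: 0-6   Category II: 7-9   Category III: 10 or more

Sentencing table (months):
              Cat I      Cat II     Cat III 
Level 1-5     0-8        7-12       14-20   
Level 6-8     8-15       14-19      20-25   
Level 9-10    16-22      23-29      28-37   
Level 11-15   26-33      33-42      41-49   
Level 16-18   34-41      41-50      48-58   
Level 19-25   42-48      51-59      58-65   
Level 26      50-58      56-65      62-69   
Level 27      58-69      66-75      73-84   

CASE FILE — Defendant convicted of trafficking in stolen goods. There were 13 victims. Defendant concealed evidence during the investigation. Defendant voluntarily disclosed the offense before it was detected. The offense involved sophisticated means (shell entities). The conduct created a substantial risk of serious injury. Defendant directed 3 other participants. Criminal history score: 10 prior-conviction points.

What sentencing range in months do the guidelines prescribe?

58-65 months

Base offense level for trafficking in stolen goods: 13.
A1 applies: 13 + 2 = 15.
A2 applies (level before this adjustment is 15 ≥ 9, so +4): 15 + 4 = 19.
A3 applies: 19 − 1 = 18.
A4 applies: 18 + 2 = 20.
A5 applies: 20 + 1 = 21.
A6 applies (level before this adjustment is 21 ≥ 18, so +3): 21 + 3 = 24.
Final offense level: 24.
Criminal history: 10 prior points → Category III (10+).
Level 24 falls in the 19-25 band.
Grid: Level 19-25 × Category III = 58-65 months.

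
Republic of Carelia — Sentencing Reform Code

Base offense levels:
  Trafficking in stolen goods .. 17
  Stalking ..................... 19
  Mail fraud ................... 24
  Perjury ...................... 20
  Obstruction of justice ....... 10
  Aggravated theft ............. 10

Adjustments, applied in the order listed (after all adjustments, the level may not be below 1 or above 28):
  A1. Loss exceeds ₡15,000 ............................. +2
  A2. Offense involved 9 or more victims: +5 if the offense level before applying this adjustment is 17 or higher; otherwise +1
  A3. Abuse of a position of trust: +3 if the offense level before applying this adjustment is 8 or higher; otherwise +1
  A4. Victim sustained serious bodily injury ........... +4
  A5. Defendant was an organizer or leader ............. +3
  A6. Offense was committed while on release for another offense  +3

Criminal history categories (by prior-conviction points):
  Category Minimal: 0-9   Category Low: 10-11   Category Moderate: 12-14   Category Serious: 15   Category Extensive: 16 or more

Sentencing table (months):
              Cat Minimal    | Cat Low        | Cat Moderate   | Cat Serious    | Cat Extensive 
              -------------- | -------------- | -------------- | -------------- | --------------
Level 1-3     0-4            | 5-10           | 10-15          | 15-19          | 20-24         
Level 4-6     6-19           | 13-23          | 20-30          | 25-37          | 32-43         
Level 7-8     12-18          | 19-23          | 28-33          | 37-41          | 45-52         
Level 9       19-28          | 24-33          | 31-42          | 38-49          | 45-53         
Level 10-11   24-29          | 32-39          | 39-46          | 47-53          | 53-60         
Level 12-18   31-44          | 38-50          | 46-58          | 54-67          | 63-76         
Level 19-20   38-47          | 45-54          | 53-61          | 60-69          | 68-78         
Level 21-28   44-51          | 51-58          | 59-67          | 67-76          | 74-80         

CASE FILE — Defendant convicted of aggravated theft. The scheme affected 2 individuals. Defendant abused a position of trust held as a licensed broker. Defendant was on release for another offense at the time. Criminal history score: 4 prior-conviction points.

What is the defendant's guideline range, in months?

31-44 months

Base offense level for aggravated theft: 10.
A2 does not apply.
A3 applies (level before this adjustment is 10 ≥ 8, so +3): 10 + 3 = 13.
A4 does not apply.
A6 applies: 13 + 3 = 16.
Final offense level: 16.
Criminal history: 4 prior points → Category Minimal (0-9).
Level 16 falls in the 12-18 band.
Grid: Level 12-18 × Category Minimal = 31-44 months.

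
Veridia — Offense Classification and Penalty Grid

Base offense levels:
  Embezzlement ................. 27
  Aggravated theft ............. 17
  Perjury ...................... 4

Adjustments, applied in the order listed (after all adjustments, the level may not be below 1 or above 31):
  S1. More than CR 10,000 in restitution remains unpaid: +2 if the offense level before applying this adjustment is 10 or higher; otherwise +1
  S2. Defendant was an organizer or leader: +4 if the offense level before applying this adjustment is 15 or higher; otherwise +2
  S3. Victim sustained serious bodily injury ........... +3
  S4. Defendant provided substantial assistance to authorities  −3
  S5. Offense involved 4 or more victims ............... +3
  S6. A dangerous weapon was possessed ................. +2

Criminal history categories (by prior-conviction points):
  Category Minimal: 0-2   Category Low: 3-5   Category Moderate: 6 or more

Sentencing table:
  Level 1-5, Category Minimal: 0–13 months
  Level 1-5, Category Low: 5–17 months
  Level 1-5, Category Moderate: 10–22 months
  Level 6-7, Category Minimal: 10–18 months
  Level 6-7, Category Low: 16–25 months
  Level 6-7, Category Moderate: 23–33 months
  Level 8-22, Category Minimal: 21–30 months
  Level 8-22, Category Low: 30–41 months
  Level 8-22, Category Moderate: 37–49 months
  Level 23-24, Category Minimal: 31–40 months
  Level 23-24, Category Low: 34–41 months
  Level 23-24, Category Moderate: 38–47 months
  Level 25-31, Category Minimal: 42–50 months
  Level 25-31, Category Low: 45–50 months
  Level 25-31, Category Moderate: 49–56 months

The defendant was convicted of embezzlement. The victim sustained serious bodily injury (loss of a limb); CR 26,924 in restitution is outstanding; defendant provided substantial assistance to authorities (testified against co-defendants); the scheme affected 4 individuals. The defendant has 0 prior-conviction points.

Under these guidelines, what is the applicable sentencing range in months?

Base offense level for embezzlement: 27.
S1 applies (level before this adjustment is 27 ≥ 10, so +2): 27 + 2 = 29.
S3 applies: 29 + 3 = 32.
S4 applies: 32 − 3 = 29.
S5 applies: 29 + 3 = 32.
S6 does not apply.
Level 32 exceeds the maximum of 31; capped at 31.
Final offense level: 31.
Criminal history: 0 prior points → Category Minimal (0-2).
Level 31 falls in the 25-31 band.
Grid: Level 25-31 × Category Minimal = 42-50 months.

42-50 months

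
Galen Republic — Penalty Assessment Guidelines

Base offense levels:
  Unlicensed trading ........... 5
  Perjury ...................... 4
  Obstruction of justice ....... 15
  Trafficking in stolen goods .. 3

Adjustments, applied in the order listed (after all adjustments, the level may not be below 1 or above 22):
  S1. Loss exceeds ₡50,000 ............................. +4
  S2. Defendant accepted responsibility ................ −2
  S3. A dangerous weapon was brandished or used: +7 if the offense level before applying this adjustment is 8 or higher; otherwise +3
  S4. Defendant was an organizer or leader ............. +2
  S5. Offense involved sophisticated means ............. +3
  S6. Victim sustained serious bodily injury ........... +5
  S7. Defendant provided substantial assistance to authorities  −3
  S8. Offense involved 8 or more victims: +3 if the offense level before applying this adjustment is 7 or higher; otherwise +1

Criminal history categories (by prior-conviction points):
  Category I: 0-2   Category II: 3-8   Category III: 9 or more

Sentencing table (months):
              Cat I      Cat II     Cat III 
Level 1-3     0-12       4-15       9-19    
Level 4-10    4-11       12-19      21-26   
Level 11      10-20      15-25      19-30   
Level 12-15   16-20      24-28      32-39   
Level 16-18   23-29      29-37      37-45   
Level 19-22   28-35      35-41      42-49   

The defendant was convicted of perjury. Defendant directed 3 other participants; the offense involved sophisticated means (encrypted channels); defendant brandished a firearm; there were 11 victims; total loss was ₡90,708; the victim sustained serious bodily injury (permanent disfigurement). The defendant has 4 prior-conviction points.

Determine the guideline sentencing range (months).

Base offense level for perjury: 4.
S1 applies: 4 + 4 = 8.
S3 applies (level before this adjustment is 8 ≥ 8, so +7): 8 + 7 = 15.
S4 applies: 15 + 2 = 17.
S5 applies: 17 + 3 = 20.
S6 applies: 20 + 5 = 25.
S7 does not apply.
S8 applies (level before this adjustment is 25 ≥ 7, so +3): 25 + 3 = 28.
Level 28 exceeds the maximum of 22; capped at 22.
Final offense level: 22.
Criminal history: 4 prior points → Category II (3-8).
Level 22 falls in the 19-22 band.
Grid: Level 19-22 × Category II = 35-41 months.

35-41 months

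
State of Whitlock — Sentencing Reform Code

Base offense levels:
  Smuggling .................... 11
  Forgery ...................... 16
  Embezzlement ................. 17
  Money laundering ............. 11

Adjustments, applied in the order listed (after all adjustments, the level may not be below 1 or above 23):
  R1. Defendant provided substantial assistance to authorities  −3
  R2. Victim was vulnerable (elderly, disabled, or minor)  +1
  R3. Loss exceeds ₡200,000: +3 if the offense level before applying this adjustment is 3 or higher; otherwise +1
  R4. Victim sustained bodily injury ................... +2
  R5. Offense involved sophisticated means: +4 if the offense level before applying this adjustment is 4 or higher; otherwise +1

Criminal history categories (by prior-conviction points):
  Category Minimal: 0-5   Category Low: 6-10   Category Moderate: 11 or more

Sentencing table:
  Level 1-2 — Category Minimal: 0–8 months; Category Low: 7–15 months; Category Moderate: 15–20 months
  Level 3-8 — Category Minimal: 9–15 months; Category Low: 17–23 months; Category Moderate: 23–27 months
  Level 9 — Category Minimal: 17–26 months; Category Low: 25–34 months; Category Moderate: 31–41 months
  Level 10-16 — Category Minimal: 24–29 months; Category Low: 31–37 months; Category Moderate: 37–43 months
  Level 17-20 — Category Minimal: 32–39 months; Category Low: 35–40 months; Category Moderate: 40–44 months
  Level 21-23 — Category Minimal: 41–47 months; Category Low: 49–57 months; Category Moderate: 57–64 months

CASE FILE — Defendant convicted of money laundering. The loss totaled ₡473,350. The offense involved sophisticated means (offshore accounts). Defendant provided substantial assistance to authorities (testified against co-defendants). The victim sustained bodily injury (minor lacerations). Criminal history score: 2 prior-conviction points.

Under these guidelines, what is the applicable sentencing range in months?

32-39 months

Base offense level for money laundering: 11.
R1 applies: 11 − 3 = 8.
R2 does not apply.
R3 applies (level before this adjustment is 8 ≥ 3, so +3): 8 + 3 = 11.
R4 applies: 11 + 2 = 13.
R5 applies (level before this adjustment is 13 ≥ 4, so +4): 13 + 4 = 17.
Final offense level: 17.
Criminal history: 2 prior points → Category Minimal (0-5).
Level 17 falls in the 17-20 band.
Grid: Level 17-20 × Category Minimal = 32-39 months.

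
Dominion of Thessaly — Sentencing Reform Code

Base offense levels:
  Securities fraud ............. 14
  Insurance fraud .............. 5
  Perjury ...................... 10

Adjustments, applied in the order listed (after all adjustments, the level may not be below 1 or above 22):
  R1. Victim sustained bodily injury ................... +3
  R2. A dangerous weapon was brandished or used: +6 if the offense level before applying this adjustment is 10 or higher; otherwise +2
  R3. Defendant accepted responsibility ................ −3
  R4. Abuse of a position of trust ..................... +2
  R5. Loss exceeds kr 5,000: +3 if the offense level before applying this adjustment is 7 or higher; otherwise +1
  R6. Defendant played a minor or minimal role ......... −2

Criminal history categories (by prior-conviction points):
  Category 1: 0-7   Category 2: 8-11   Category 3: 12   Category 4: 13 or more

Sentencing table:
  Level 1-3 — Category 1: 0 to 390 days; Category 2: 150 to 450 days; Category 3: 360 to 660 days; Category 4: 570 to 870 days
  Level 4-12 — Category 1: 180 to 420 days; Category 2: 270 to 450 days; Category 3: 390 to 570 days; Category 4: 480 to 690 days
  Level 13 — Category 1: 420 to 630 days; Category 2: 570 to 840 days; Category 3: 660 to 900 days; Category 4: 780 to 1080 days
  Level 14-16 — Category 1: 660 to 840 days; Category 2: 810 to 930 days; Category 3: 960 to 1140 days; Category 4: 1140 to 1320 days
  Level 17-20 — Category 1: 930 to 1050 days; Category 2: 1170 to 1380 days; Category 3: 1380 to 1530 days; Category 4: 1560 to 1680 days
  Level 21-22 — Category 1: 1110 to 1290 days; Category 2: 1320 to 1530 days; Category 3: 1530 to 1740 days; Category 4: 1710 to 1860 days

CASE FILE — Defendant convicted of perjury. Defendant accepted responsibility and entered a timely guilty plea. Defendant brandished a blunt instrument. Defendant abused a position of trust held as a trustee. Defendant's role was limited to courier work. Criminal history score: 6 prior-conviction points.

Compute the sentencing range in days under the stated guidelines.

Base offense level for perjury: 10.
R2 applies (level before this adjustment is 10 ≥ 10, so +6): 10 + 6 = 16.
R3 applies: 16 − 3 = 13.
R4 applies: 13 + 2 = 15.
R5 does not apply.
R6 applies: 15 − 2 = 13.
Final offense level: 13.
Criminal history: 6 prior points → Category 1 (0-7).
Level 13 falls in the 13 band.
Grid: Level 13 × Category 1 = 420-630 days.

420-630 days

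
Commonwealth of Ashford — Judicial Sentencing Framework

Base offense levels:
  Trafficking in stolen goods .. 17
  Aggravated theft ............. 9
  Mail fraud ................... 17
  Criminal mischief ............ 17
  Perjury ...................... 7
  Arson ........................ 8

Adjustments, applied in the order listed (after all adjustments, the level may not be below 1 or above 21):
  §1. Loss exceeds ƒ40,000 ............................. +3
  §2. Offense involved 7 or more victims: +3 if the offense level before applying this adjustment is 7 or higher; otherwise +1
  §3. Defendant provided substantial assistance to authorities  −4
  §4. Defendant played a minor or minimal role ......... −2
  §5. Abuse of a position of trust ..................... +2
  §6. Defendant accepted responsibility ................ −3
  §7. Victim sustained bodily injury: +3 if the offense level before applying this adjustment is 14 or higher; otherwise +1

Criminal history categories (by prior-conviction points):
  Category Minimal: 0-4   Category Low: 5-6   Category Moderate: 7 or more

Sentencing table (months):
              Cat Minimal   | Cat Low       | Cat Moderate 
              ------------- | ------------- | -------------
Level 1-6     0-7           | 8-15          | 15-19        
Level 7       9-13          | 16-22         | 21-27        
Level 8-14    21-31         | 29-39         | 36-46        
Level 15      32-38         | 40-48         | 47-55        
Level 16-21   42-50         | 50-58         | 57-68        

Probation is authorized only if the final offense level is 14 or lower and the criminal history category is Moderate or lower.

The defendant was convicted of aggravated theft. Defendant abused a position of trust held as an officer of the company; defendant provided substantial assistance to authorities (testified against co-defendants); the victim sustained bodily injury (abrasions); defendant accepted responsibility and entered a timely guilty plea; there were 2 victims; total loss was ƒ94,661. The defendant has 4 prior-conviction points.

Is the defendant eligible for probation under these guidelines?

Base offense level for aggravated theft: 9.
§1 applies: 9 + 3 = 12.
§2 does not apply.
§3 applies: 12 − 4 = 8.
§5 applies: 8 + 2 = 10.
§6 applies: 10 − 3 = 7.
§7 applies (level before this adjustment is 7 < 14, so +1): 7 + 1 = 8.
Final offense level: 8.
Criminal history: 4 prior points → Category Minimal (0-4).
Level 8 falls in the 8-14 band.
Grid: Level 8-14 × Category Minimal = 21-31 months.
Probation check: level 8 ≤ 14 and category Minimal ≤ Moderate → eligible.

Yes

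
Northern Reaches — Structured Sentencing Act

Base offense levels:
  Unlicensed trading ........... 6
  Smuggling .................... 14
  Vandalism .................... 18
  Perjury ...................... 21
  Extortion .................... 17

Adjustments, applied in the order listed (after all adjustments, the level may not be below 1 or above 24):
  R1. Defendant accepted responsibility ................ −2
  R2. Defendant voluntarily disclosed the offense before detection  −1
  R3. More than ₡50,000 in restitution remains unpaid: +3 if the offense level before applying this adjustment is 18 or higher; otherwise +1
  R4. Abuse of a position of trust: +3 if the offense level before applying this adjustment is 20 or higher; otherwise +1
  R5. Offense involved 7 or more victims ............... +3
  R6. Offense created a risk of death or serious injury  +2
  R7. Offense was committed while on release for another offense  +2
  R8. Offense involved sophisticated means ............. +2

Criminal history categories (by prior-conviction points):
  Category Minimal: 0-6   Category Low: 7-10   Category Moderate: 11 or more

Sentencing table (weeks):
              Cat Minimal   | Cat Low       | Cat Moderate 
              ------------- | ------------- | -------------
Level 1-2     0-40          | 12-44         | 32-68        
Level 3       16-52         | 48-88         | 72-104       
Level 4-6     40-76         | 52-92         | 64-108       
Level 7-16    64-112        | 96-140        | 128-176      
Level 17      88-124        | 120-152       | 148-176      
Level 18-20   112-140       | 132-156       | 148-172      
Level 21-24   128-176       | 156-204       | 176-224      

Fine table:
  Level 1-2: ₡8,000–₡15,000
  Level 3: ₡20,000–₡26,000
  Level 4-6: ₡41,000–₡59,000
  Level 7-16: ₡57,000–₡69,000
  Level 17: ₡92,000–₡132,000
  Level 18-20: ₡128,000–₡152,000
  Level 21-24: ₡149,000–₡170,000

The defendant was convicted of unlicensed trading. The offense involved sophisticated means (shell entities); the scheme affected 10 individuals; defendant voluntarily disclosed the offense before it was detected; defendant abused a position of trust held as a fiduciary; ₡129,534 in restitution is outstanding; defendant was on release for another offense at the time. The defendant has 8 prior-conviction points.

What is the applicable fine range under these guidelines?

Base offense level for unlicensed trading: 6.
R1 does not apply.
R2 applies: 6 − 1 = 5.
R3 applies (level before this adjustment is 5 < 18, so +1): 5 + 1 = 6.
R4 applies (level before this adjustment is 6 < 20, so +1): 6 + 1 = 7.
R5 applies: 7 + 3 = 10.
R6 does not apply.
R7 applies: 10 + 2 = 12.
R8 applies: 12 + 2 = 14.
Final offense level: 14.
Level 14 falls in the 7-16 band.
Fine table: Level 7-16 → ₡57,000–₡69,000.

₡57,000–₡69,000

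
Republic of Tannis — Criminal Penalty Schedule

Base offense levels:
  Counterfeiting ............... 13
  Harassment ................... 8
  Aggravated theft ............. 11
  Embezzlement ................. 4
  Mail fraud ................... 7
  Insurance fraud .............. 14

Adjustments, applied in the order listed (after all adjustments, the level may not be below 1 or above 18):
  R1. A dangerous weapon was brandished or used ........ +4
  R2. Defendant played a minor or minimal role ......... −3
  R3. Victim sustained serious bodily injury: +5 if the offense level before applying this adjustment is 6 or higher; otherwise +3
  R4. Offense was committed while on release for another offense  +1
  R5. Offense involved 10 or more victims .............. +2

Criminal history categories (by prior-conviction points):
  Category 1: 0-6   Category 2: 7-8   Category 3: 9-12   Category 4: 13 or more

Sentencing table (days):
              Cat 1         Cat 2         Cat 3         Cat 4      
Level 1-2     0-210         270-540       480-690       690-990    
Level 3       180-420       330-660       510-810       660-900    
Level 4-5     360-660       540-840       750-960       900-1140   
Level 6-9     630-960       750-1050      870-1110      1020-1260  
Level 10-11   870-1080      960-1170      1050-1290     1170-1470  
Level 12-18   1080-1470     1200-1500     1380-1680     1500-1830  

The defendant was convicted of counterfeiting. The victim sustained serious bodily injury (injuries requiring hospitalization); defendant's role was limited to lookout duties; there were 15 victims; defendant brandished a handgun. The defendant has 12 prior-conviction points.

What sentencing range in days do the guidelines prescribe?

1380-1680 days

Base offense level for counterfeiting: 13.
R1 applies: 13 + 4 = 17.
R2 applies: 17 − 3 = 14.
R3 applies (level before this adjustment is 14 ≥ 6, so +5): 14 + 5 = 19.
R4 does not apply.
R5 applies: 19 + 2 = 21.
Level 21 exceeds the maximum of 18; capped at 18.
Final offense level: 18.
Criminal history: 12 prior points → Category 3 (9-12).
Level 18 falls in the 12-18 band.
Grid: Level 12-18 × Category 3 = 1380-1680 days.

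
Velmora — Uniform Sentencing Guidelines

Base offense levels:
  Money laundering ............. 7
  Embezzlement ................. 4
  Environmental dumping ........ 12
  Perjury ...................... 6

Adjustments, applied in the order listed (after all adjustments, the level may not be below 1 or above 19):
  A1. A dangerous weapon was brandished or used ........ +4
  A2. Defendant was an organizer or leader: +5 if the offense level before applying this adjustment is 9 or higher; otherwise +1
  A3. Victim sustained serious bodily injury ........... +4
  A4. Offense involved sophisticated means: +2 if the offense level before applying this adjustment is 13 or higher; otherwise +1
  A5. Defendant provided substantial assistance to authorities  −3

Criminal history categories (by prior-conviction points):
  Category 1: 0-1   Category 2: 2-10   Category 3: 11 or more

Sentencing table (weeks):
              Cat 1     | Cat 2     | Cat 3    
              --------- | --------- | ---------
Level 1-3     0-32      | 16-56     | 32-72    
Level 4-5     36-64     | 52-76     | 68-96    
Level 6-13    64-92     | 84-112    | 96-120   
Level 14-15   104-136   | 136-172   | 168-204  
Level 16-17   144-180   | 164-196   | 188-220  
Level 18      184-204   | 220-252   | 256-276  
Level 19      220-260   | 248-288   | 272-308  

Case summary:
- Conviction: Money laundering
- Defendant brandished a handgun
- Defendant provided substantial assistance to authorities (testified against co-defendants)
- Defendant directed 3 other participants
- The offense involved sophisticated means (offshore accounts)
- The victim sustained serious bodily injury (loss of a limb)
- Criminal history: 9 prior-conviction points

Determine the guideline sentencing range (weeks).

Base offense level for money laundering: 7.
A1 applies: 7 + 4 = 11.
A2 applies (level before this adjustment is 11 ≥ 9, so +5): 11 + 5 = 16.
A3 applies: 16 + 4 = 20.
A4 applies (level before this adjustment is 20 ≥ 13, so +2): 20 + 2 = 22.
A5 applies: 22 − 3 = 19.
Final offense level: 19.
Criminal history: 9 prior points → Category 2 (2-10).
Level 19 falls in the 19 band.
Grid: Level 19 × Category 2 = 248-288 weeks.

248-288 weeks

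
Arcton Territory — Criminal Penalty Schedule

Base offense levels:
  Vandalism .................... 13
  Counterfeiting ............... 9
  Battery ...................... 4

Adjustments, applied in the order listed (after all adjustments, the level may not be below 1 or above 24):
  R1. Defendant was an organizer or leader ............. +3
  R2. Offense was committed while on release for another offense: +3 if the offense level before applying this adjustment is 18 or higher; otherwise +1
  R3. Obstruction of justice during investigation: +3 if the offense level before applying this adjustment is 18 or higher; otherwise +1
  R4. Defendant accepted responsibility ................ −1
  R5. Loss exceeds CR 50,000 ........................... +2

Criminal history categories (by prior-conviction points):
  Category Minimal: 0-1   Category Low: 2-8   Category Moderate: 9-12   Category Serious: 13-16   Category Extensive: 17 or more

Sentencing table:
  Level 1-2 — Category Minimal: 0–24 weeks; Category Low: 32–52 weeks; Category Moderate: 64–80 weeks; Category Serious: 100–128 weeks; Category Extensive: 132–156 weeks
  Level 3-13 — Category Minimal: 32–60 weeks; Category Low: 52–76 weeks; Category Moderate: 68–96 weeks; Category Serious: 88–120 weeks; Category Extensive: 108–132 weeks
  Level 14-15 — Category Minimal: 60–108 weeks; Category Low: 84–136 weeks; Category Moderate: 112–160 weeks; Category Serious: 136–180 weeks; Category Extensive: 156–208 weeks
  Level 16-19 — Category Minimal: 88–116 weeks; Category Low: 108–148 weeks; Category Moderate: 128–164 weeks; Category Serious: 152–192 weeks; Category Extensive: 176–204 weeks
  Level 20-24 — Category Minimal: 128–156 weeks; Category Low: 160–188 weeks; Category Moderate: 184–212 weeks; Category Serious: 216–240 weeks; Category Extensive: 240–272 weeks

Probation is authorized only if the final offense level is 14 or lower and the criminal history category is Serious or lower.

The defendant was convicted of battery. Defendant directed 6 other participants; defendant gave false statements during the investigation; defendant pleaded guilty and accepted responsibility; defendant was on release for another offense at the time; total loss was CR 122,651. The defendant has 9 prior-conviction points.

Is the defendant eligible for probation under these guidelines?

Base offense level for battery: 4.
R1 applies: 4 + 3 = 7.
R2 applies (level before this adjustment is 7 < 18, so +1): 7 + 1 = 8.
R3 applies (level before this adjustment is 8 < 18, so +1): 8 + 1 = 9.
R4 applies: 9 − 1 = 8.
R5 applies: 8 + 2 = 10.
Final offense level: 10.
Criminal history: 9 prior points → Category Moderate (9-12).
Level 10 falls in the 3-13 band.
Grid: Level 3-13 × Category Moderate = 68-96 weeks.
Probation check: level 10 ≤ 14 and category Moderate ≤ Serious → eligible.

Yes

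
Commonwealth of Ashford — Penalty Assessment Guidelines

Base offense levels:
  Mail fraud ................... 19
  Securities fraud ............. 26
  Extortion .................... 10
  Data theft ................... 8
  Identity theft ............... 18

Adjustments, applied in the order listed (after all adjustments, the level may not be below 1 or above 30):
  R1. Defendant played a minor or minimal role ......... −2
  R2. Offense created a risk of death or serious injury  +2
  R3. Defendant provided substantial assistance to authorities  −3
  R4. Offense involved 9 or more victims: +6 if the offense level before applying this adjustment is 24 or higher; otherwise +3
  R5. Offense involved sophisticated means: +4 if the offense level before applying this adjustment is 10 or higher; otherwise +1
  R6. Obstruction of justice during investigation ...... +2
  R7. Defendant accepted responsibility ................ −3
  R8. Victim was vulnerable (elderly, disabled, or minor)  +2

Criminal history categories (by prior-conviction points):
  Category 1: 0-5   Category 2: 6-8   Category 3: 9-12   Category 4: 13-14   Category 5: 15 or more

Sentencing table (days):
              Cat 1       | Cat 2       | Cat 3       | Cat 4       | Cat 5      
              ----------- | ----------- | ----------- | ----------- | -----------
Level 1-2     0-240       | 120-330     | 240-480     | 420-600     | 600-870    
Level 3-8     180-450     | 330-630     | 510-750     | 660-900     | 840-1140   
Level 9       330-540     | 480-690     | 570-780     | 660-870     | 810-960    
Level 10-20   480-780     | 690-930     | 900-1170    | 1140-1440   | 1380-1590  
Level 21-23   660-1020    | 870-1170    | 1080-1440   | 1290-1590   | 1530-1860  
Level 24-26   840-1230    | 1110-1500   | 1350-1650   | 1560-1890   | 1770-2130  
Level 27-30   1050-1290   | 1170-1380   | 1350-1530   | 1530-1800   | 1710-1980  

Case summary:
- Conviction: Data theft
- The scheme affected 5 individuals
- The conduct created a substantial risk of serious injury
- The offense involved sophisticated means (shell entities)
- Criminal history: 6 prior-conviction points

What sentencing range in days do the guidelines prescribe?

Base offense level for data theft: 8.
R2 applies: 8 + 2 = 10.
R5 applies (level before this adjustment is 10 ≥ 10, so +4): 10 + 4 = 14.
Final offense level: 14.
Criminal history: 6 prior points → Category 2 (6-8).
Level 14 falls in the 10-20 band.
Grid: Level 10-20 × Category 2 = 690-930 days.

690-930 days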